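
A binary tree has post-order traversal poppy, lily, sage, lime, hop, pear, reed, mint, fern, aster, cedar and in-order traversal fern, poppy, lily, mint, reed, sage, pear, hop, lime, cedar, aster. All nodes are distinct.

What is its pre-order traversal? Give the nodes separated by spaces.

cedar fern mint lily poppy reed pear sage hop lime aster

The last element of post-order is the root; it splits in-order into left and right subtrees.
Root cedar: left subtree has 9 nodes {fern, poppy, lily, mint, reed, sage, pear, hop, lime}, right has 1 {aster}.
  Root fern: left subtree has 0 nodes { }, right has 8 {poppy, lily, mint, reed, sage, pear, hop, lime}.
    Root mint: left subtree has 2 nodes {poppy, lily}, right has 5 {reed, sage, pear, hop, lime}.
      Root lily: left subtree has 1 node {poppy}, right has 0 { }.
      Root reed: left subtree has 0 nodes { }, right has 4 {sage, pear, hop, lime}.
        Root pear: left subtree has 1 node {sage}, right has 2 {hop, lime}.
          Root hop: left subtree has 0 nodes { }, right has 1 {lime}.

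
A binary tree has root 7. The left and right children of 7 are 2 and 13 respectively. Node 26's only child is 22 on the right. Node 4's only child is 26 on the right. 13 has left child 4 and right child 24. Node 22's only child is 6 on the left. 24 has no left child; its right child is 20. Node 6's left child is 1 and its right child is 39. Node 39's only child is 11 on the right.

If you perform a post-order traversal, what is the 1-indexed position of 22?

6

Post-order visits the left subtree, then the right subtree, then the node.
At 7: go left to 2.
  2 is a leaf — visit 2.
At 7: go right to 13.
  At 13: go left to 4.
    At 4: no left child.
    At 4: go right to 26.
      At 26: no left child.
      At 26: go right to 22.
        At 22: go left to 6.
          At 6: go left to 1.
            1 is a leaf — visit 1.
          At 6: go right to 39.
            At 39: no left child.
            At 39: go right to 11.
              11 is a leaf — visit 11.
            Visit 39.
          Visit 6.
        At 22: no right child.
        Visit 22.
      Visit 26.
    Visit 4.
  At 13: go right to 24.
    At 24: no left child.
    At 24: go right to 20.
      20 is a leaf — visit 20.
    Visit 24.
  Visit 13.
Visit 7.
Full post-order sequence: 2, 1, 11, 39, 6, 22, 26, 4, 20, 24, 13, 7.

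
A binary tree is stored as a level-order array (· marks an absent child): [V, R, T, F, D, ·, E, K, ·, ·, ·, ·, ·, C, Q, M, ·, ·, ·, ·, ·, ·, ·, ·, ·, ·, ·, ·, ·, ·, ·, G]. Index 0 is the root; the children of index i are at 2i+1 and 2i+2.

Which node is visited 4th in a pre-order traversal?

K

Pre-order visits the node, then its left subtree, then its right subtree.
Visit V.
At V: go left to R.
  Visit R.
  At R: go left to F.
    Visit F.
    At F: go left to K.
      Visit K.
      At K: go left to M.
        Visit M.
        At M: go left to G.
          G is a leaf — visit G.
        At M: no right child.
      At K: no right child.
    At F: no right child.
  At R: go right to D.
    D is a leaf — visit D.
At V: go right to T.
  Visit T.
  At T: no left child.
  At T: go right to E.
    Visit E.
    At E: go left to C.
      C is a leaf — visit C.
    At E: go right to Q.
      Q is a leaf — visit Q.
Full pre-order sequence: V, R, F, K, M, G, D, T, E, C, Q.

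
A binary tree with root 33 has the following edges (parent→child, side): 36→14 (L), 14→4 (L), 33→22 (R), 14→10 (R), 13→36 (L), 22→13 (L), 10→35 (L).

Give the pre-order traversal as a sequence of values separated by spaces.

33 22 13 36 14 4 10 35

Pre-order visits the node, then its left subtree, then its right subtree.
Visit 33.
At 33: no left child.
At 33: go right to 22.
  Visit 22.
  At 22: go left to 13.
    Visit 13.
    At 13: go left to 36.
      Visit 36.
      At 36: go left to 14.
        Visit 14.
        At 14: go left to 4.
          4 is a leaf — visit 4.
        At 14: go right to 10.
          Visit 10.
          At 10: go left to 35.
            35 is a leaf — visit 35.
          At 10: no right child.
      At 36: no right child.
    At 13: no right child.
  At 22: no right child.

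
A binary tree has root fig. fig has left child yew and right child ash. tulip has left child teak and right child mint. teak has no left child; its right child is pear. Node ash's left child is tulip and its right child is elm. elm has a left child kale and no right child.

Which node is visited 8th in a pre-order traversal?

Pre-order visits the node, then its left subtree, then its right subtree.
Visit fig.
At fig: go left to yew.
  yew is a leaf — visit yew.
At fig: go right to ash.
  Visit ash.
  At ash: go left to tulip.
    Visit tulip.
    At tulip: go left to teak.
      Visit teak.
      At teak: no left child.
      At teak: go right to pear.
        pear is a leaf — visit pear.
    At tulip: go right to mint.
      mint is a leaf — visit mint.
  At ash: go right to elm.
    Visit elm.
    At elm: go left to kale.
      kale is a leaf — visit kale.
    At elm: no right child.
Full pre-order sequence: fig, yew, ash, tulip, teak, pear, mint, elm, kale.

elm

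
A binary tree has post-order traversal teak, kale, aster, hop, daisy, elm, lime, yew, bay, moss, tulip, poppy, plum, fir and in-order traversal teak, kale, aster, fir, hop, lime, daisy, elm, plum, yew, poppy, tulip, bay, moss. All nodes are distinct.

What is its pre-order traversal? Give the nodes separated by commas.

The last element of post-order is the root; it splits in-order into left and right subtrees.
Root fir: left subtree has 3 nodes {teak, kale, aster}, right has 10 {hop, lime, daisy, elm, plum, yew, poppy, tulip, bay, moss}.
  Root aster: left subtree has 2 nodes {teak, kale}, right has 0 { }.
    Root kale: left subtree has 1 node {teak}, right has 0 { }.
  Root plum: left subtree has 4 nodes {hop, lime, daisy, elm}, right has 5 {yew, poppy, tulip, bay, moss}.
    Root lime: left subtree has 1 node {hop}, right has 2 {daisy, elm}.
      Root elm: left subtree has 1 node {daisy}, right has 0 { }.
    Root poppy: left subtree has 1 node {yew}, right has 3 {tulip, bay, moss}.
      Root tulip: left subtree has 0 nodes { }, right has 2 {bay, moss}.
        Root moss: left subtree has 1 node {bay}, right has 0 { }.

fir, aster, kale, teak, plum, lime, hop, elm, daisy, poppy, yew, tulip, moss, bay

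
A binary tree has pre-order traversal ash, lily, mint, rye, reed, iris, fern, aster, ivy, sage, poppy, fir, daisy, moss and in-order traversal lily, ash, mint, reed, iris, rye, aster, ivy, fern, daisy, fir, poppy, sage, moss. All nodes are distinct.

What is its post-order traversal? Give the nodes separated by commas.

The first element of pre-order is the root; it splits in-order into left and right subtrees.
Root ash: left subtree has 1 node {lily}, right has 12 {mint, reed, iris, rye, aster, ivy, fern, daisy, fir, poppy, sage, moss}.
  Root mint: left subtree has 0 nodes { }, right has 11 {reed, iris, rye, aster, ivy, fern, daisy, fir, poppy, sage, moss}.
    Root rye: left subtree has 2 nodes {reed, iris}, right has 8 {aster, ivy, fern, daisy, fir, poppy, sage, moss}.
      Root reed: left subtree has 0 nodes { }, right has 1 {iris}.
      Root fern: left subtree has 2 nodes {aster, ivy}, right has 5 {daisy, fir, poppy, sage, moss}.
        Root aster: left subtree has 0 nodes { }, right has 1 {ivy}.
        Root sage: left subtree has 3 nodes {daisy, fir, poppy}, right has 1 {moss}.
          Root poppy: left subtree has 2 nodes {daisy, fir}, right has 0 { }.
            Root fir: left subtree has 1 node {daisy}, right has 0 { }.

lily, iris, reed, ivy, aster, daisy, fir, poppy, moss, sage, fern, rye, mint, ash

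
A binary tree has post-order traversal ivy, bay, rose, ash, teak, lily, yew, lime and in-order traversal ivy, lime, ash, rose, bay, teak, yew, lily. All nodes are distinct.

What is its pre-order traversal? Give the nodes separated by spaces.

The last element of post-order is the root; it splits in-order into left and right subtrees.
Root lime: left subtree has 1 node {ivy}, right has 6 {ash, rose, bay, teak, yew, lily}.
  Root yew: left subtree has 4 nodes {ash, rose, bay, teak}, right has 1 {lily}.
    Root teak: left subtree has 3 nodes {ash, rose, bay}, right has 0 { }.
      Root ash: left subtree has 0 nodes { }, right has 2 {rose, bay}.
        Root rose: left subtree has 0 nodes { }, right has 1 {bay}.

lime ivy yew teak ash rose bay lily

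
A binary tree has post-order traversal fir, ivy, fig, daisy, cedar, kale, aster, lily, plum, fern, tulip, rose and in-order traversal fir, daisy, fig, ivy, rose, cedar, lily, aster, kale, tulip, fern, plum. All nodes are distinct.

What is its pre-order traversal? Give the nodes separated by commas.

rose, daisy, fir, fig, ivy, tulip, lily, cedar, aster, kale, fern, plum

The last element of post-order is the root; it splits in-order into left and right subtrees.
Root rose: left subtree has 4 nodes {fir, daisy, fig, ivy}, right has 7 {cedar, lily, aster, kale, tulip, fern, plum}.
  Root daisy: left subtree has 1 node {fir}, right has 2 {fig, ivy}.
    Root fig: left subtree has 0 nodes { }, right has 1 {ivy}.
  Root tulip: left subtree has 4 nodes {cedar, lily, aster, kale}, right has 2 {fern, plum}.
    Root lily: left subtree has 1 node {cedar}, right has 2 {aster, kale}.
      Root aster: left subtree has 0 nodes { }, right has 1 {kale}.
    Root fern: left subtree has 0 nodes { }, right has 1 {plum}.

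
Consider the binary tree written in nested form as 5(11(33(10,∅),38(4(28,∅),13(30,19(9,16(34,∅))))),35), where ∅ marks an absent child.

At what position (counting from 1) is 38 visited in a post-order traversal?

11

Post-order visits the left subtree, then the right subtree, then the node.
At 5: go left to 11.
  At 11: go left to 33.
    At 33: go left to 10.
      10 is a leaf — visit 10.
    At 33: no right child.
    Visit 33.
  At 11: go right to 38.
    At 38: go left to 4.
      At 4: go left to 28.
        28 is a leaf — visit 28.
      At 4: no right child.
      Visit 4.
    At 38: go right to 13.
      At 13: go left to 30.
        30 is a leaf — visit 30.
      At 13: go right to 19.
        At 19: go left to 9.
          9 is a leaf — visit 9.
        At 19: go right to 16.
          At 16: go left to 34.
            34 is a leaf — visit 34.
          At 16: no right child.
          Visit 16.
        Visit 19.
      Visit 13.
    Visit 38.
  Visit 11.
At 5: go right to 35.
  35 is a leaf — visit 35.
Visit 5.
Full post-order sequence: 10, 33, 28, 4, 30, 9, 34, 16, 19, 13, 38, 11, 35, 5.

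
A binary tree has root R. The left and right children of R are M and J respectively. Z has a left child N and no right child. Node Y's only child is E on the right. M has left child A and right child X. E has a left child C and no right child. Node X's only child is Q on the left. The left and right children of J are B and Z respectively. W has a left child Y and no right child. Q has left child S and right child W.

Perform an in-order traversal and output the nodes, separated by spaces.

A M S Q Y C E W X R B J N Z

In-order visits the left subtree, then the node, then the right subtree.
At R: go left to M.
  At M: go left to A.
    A is a leaf — visit A.
  Visit M.
  At M: go right to X.
    At X: go left to Q.
      At Q: go left to S.
        S is a leaf — visit S.
      Visit Q.
      At Q: go right to W.
        At W: go left to Y.
          At Y: no left child.
          Visit Y.
          At Y: go right to E.
            At E: go left to C.
              C is a leaf — visit C.
            Visit E.
            At E: no right child.
        Visit W.
        At W: no right child.
    Visit X.
    At X: no right child.
Visit R.
At R: go right to J.
  At J: go left to B.
    B is a leaf — visit B.
  Visit J.
  At J: go right to Z.
    At Z: go left to N.
      N is a leaf — visit N.
    Visit Z.
    At Z: no right child.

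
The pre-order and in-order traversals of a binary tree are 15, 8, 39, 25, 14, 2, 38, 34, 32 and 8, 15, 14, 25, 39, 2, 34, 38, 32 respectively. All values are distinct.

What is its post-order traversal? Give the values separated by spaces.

The first element of pre-order is the root; it splits in-order into left and right subtrees.
Root 15: left subtree has 1 node {8}, right has 7 {14, 25, 39, 2, 34, 38, 32}.
  Root 39: left subtree has 2 nodes {14, 25}, right has 4 {2, 34, 38, 32}.
    Root 25: left subtree has 1 node {14}, right has 0 { }.
    Root 2: left subtree has 0 nodes { }, right has 3 {34, 38, 32}.
      Root 38: left subtree has 1 node {34}, right has 1 {32}.

8 14 25 34 32 38 2 39 15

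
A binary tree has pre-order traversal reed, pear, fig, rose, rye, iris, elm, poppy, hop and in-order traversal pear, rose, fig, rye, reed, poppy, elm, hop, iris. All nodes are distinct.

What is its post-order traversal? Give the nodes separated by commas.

rose, rye, fig, pear, poppy, hop, elm, iris, reed

The first element of pre-order is the root; it splits in-order into left and right subtrees.
Root reed: left subtree has 4 nodes {pear, rose, fig, rye}, right has 4 {poppy, elm, hop, iris}.
  Root pear: left subtree has 0 nodes { }, right has 3 {rose, fig, rye}.
    Root fig: left subtree has 1 node {rose}, right has 1 {rye}.
  Root iris: left subtree has 3 nodes {poppy, elm, hop}, right has 0 { }.
    Root elm: left subtree has 1 node {poppy}, right has 1 {hop}.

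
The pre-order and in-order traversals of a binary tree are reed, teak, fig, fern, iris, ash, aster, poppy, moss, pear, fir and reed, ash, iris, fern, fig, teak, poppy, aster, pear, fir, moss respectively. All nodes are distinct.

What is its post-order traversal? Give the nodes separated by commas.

ash, iris, fern, fig, poppy, fir, pear, moss, aster, teak, reed

The first element of pre-order is the root; it splits in-order into left and right subtrees.
Root reed: left subtree has 0 nodes { }, right has 10 {ash, iris, fern, fig, teak, poppy, aster, pear, fir, moss}.
  Root teak: left subtree has 4 nodes {ash, iris, fern, fig}, right has 5 {poppy, aster, pear, fir, moss}.
    Root fig: left subtree has 3 nodes {ash, iris, fern}, right has 0 { }.
      Root fern: left subtree has 2 nodes {ash, iris}, right has 0 { }.
        Root iris: left subtree has 1 node {ash}, right has 0 { }.
    Root aster: left subtree has 1 node {poppy}, right has 3 {pear, fir, moss}.
      Root moss: left subtree has 2 nodes {pear, fir}, right has 0 { }.
        Root pear: left subtree has 0 nodes { }, right has 1 {fir}.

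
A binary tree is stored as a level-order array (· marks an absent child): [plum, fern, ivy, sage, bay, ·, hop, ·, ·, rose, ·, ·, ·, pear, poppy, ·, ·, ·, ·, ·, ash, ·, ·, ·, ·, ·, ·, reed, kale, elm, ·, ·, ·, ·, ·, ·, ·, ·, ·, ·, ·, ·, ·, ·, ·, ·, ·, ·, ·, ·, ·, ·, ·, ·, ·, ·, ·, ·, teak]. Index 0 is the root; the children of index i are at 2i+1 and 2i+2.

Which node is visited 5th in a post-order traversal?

Post-order visits the left subtree, then the right subtree, then the node.
At plum: go left to fern.
  At fern: go left to sage.
    sage is a leaf — visit sage.
  At fern: go right to bay.
    At bay: go left to rose.
      At rose: no left child.
      At rose: go right to ash.
        ash is a leaf — visit ash.
      Visit rose.
    At bay: no right child.
    Visit bay.
  Visit fern.
At plum: go right to ivy.
  At ivy: no left child.
  At ivy: go right to hop.
    At hop: go left to pear.
      At pear: go left to reed.
        reed is a leaf — visit reed.
      At pear: go right to kale.
        At kale: no left child.
        At kale: go right to teak.
          teak is a leaf — visit teak.
        Visit kale.
      Visit pear.
    At hop: go right to poppy.
      At poppy: go left to elm.
        elm is a leaf — visit elm.
      At poppy: no right child.
      Visit poppy.
    Visit hop.
  Visit ivy.
Visit plum.
Full post-order sequence: sage, ash, rose, bay, fern, reed, teak, kale, pear, elm, poppy, hop, ivy, plum.

fern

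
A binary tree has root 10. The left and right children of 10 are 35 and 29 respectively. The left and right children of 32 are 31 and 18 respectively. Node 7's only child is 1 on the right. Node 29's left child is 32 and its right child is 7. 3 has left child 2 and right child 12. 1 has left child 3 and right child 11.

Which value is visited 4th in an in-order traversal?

32

In-order visits the left subtree, then the node, then the right subtree.
At 10: go left to 35.
  35 is a leaf — visit 35.
Visit 10.
At 10: go right to 29.
  At 29: go left to 32.
    At 32: go left to 31.
      31 is a leaf — visit 31.
    Visit 32.
    At 32: go right to 18.
      18 is a leaf — visit 18.
  Visit 29.
  At 29: go right to 7.
    At 7: no left child.
    Visit 7.
    At 7: go right to 1.
      At 1: go left to 3.
        At 3: go left to 2.
          2 is a leaf — visit 2.
        Visit 3.
        At 3: go right to 12.
          12 is a leaf — visit 12.
      Visit 1.
      At 1: go right to 11.
        11 is a leaf — visit 11.
Full in-order sequence: 35, 10, 31, 32, 18, 29, 7, 2, 3, 12, 1, 11.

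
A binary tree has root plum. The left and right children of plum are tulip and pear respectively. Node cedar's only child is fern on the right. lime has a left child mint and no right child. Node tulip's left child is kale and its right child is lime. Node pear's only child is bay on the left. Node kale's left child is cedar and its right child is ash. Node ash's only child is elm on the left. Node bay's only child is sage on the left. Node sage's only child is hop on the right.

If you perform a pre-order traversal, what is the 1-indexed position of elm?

7

Pre-order visits the node, then its left subtree, then its right subtree.
Visit plum.
At plum: go left to tulip.
  Visit tulip.
  At tulip: go left to kale.
    Visit kale.
    At kale: go left to cedar.
      Visit cedar.
      At cedar: no left child.
      At cedar: go right to fern.
        fern is a leaf — visit fern.
    At kale: go right to ash.
      Visit ash.
      At ash: go left to elm.
        elm is a leaf — visit elm.
      At ash: no right child.
  At tulip: go right to lime.
    Visit lime.
    At lime: go left to mint.
      mint is a leaf — visit mint.
    At lime: no right child.
At plum: go right to pear.
  Visit pear.
  At pear: go left to bay.
    Visit bay.
    At bay: go left to sage.
      Visit sage.
      At sage: no left child.
      At sage: go right to hop.
        hop is a leaf — visit hop.
    At bay: no right child.
  At pear: no right child.
Full pre-order sequence: plum, tulip, kale, cedar, fern, ash, elm, lime, mint, pear, bay, sage, hop.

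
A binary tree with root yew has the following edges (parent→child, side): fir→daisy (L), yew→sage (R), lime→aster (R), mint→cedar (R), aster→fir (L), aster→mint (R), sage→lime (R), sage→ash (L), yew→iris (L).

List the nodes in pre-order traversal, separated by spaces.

Pre-order visits the node, then its left subtree, then its right subtree.
Visit yew.
At yew: go left to iris.
  iris is a leaf — visit iris.
At yew: go right to sage.
  Visit sage.
  At sage: go left to ash.
    ash is a leaf — visit ash.
  At sage: go right to lime.
    Visit lime.
    At lime: no left child.
    At lime: go right to aster.
      Visit aster.
      At aster: go left to fir.
        Visit fir.
        At fir: go left to daisy.
          daisy is a leaf — visit daisy.
        At fir: no right child.
      At aster: go right to mint.
        Visit mint.
        At mint: no left child.
        At mint: go right to cedar.
          cedar is a leaf — visit cedar.

yew iris sage ash lime aster fir daisy mint cedar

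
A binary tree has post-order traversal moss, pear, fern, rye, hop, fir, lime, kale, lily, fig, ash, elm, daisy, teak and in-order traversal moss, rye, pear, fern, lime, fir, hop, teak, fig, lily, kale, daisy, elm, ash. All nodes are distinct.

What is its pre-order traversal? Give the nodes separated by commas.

teak, lime, rye, moss, fern, pear, fir, hop, daisy, fig, lily, kale, elm, ash

The last element of post-order is the root; it splits in-order into left and right subtrees.
Root teak: left subtree has 7 nodes {moss, rye, pear, fern, lime, fir, hop}, right has 6 {fig, lily, kale, daisy, elm, ash}.
  Root lime: left subtree has 4 nodes {moss, rye, pear, fern}, right has 2 {fir, hop}.
    Root rye: left subtree has 1 node {moss}, right has 2 {pear, fern}.
      Root fern: left subtree has 1 node {pear}, right has 0 { }.
    Root fir: left subtree has 0 nodes { }, right has 1 {hop}.
  Root daisy: left subtree has 3 nodes {fig, lily, kale}, right has 2 {elm, ash}.
    Root fig: left subtree has 0 nodes { }, right has 2 {lily, kale}.
      Root lily: left subtree has 0 nodes { }, right has 1 {kale}.
    Root elm: left subtree has 0 nodes { }, right has 1 {ash}.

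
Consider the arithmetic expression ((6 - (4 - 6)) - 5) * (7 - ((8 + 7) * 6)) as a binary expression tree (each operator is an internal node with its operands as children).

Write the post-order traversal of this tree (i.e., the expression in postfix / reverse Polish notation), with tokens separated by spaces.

6 4 6 - - 5 - 7 8 7 + 6 * - *

Post-order on an expression tree gives postfix notation: for each operator, emit left operand, right operand, then the operator.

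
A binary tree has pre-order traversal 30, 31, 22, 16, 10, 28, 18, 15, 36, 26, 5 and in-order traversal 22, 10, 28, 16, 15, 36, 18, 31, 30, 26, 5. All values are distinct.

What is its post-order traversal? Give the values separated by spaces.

28 10 36 15 18 16 22 31 5 26 30

The first element of pre-order is the root; it splits in-order into left and right subtrees.
Root 30: left subtree has 8 nodes {22, 10, 28, 16, 15, 36, 18, 31}, right has 2 {26, 5}.
  Root 31: left subtree has 7 nodes {22, 10, 28, 16, 15, 36, 18}, right has 0 { }.
    Root 22: left subtree has 0 nodes { }, right has 6 {10, 28, 16, 15, 36, 18}.
      Root 16: left subtree has 2 nodes {10, 28}, right has 3 {15, 36, 18}.
        Root 10: left subtree has 0 nodes { }, right has 1 {28}.
        Root 18: left subtree has 2 nodes {15, 36}, right has 0 { }.
          Root 15: left subtree has 0 nodes { }, right has 1 {36}.
  Root 26: left subtree has 0 nodes { }, right has 1 {5}.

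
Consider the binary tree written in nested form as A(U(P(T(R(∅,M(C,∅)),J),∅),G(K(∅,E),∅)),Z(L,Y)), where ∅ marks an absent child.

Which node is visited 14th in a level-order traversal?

Level-order visits nodes level by level from the root, left to right within each level.
Level 0: A
Level 1: U, Z
Level 2: P, G, L, Y
Level 3: T, K
Level 4: R, J, E
Level 5: M
Level 6: C
Full level-order sequence: A, U, Z, P, G, L, Y, T, K, R, J, E, M, C.

C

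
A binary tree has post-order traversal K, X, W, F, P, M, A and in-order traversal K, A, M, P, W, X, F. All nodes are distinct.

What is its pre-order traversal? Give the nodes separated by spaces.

The last element of post-order is the root; it splits in-order into left and right subtrees.
Root A: left subtree has 1 node {K}, right has 5 {M, P, W, X, F}.
  Root M: left subtree has 0 nodes { }, right has 4 {P, W, X, F}.
    Root P: left subtree has 0 nodes { }, right has 3 {W, X, F}.
      Root F: left subtree has 2 nodes {W, X}, right has 0 { }.
        Root W: left subtree has 0 nodes { }, right has 1 {X}.

A K M P F W X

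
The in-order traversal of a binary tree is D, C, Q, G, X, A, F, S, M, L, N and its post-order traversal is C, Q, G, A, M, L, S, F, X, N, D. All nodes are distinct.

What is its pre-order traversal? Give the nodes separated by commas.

The last element of post-order is the root; it splits in-order into left and right subtrees.
Root D: left subtree has 0 nodes { }, right has 10 {C, Q, G, X, A, F, S, M, L, N}.
  Root N: left subtree has 9 nodes {C, Q, G, X, A, F, S, M, L}, right has 0 { }.
    Root X: left subtree has 3 nodes {C, Q, G}, right has 5 {A, F, S, M, L}.
      Root G: left subtree has 2 nodes {C, Q}, right has 0 { }.
        Root Q: left subtree has 1 node {C}, right has 0 { }.
      Root F: left subtree has 1 node {A}, right has 3 {S, M, L}.
        Root S: left subtree has 0 nodes { }, right has 2 {M, L}.
          Root L: left subtree has 1 node {M}, right has 0 { }.

D, N, X, G, Q, C, F, A, S, L, M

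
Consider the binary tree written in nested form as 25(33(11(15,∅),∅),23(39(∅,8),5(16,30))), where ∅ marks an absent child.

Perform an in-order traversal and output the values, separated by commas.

15, 11, 33, 25, 39, 8, 23, 16, 5, 30

In-order visits the left subtree, then the node, then the right subtree.
At 25: go left to 33.
  At 33: go left to 11.
    At 11: go left to 15.
      15 is a leaf — visit 15.
    Visit 11.
    At 11: no right child.
  Visit 33.
  At 33: no right child.
Visit 25.
At 25: go right to 23.
  At 23: go left to 39.
    At 39: no left child.
    Visit 39.
    At 39: go right to 8.
      8 is a leaf — visit 8.
  Visit 23.
  At 23: go right to 5.
    At 5: go left to 16.
      16 is a leaf — visit 16.
    Visit 5.
    At 5: go right to 30.
      30 is a leaf — visit 30.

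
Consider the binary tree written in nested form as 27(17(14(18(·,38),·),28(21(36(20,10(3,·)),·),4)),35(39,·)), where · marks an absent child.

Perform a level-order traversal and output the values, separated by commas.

27, 17, 35, 14, 28, 39, 18, 21, 4, 38, 36, 20, 10, 3

Level-order visits nodes level by level from the root, left to right within each level.
Level 0: 27
Level 1: 17, 35
Level 2: 14, 28, 39
Level 3: 18, 21, 4
Level 4: 38, 36
Level 5: 20, 10
Level 6: 3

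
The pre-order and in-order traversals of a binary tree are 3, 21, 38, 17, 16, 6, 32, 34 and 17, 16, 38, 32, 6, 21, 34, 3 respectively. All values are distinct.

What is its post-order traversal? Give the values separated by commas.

16, 17, 32, 6, 38, 34, 21, 3

The first element of pre-order is the root; it splits in-order into left and right subtrees.
Root 3: left subtree has 7 nodes {17, 16, 38, 32, 6, 21, 34}, right has 0 { }.
  Root 21: left subtree has 5 nodes {17, 16, 38, 32, 6}, right has 1 {34}.
    Root 38: left subtree has 2 nodes {17, 16}, right has 2 {32, 6}.
      Root 17: left subtree has 0 nodes { }, right has 1 {16}.
      Root 6: left subtree has 1 node {32}, right has 0 { }.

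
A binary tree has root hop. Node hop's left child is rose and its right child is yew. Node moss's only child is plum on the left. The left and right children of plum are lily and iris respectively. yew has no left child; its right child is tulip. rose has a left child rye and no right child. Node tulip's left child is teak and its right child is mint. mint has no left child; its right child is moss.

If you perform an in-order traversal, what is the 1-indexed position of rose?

In-order visits the left subtree, then the node, then the right subtree.
At hop: go left to rose.
  At rose: go left to rye.
    rye is a leaf — visit rye.
  Visit rose.
  At rose: no right child.
Visit hop.
At hop: go right to yew.
  At yew: no left child.
  Visit yew.
  At yew: go right to tulip.
    At tulip: go left to teak.
      teak is a leaf — visit teak.
    Visit tulip.
    At tulip: go right to mint.
      At mint: no left child.
      Visit mint.
      At mint: go right to moss.
        At moss: go left to plum.
          At plum: go left to lily.
            lily is a leaf — visit lily.
          Visit plum.
          At plum: go right to iris.
            iris is a leaf — visit iris.
        Visit moss.
        At moss: no right child.
Full in-order sequence: rye, rose, hop, yew, teak, tulip, mint, lily, plum, iris, moss.

2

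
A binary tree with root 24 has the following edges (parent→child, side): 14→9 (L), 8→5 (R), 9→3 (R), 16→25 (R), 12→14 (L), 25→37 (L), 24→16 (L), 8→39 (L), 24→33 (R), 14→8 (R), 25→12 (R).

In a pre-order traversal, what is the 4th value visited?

Pre-order visits the node, then its left subtree, then its right subtree.
Visit 24.
At 24: go left to 16.
  Visit 16.
  At 16: no left child.
  At 16: go right to 25.
    Visit 25.
    At 25: go left to 37.
      37 is a leaf — visit 37.
    At 25: go right to 12.
      Visit 12.
      At 12: go left to 14.
        Visit 14.
        At 14: go left to 9.
          Visit 9.
          At 9: no left child.
          At 9: go right to 3.
            3 is a leaf — visit 3.
        At 14: go right to 8.
          Visit 8.
          At 8: go left to 39.
            39 is a leaf — visit 39.
          At 8: go right to 5.
            5 is a leaf — visit 5.
      At 12: no right child.
At 24: go right to 33.
  33 is a leaf — visit 33.
Full pre-order sequence: 24, 16, 25, 37, 12, 14, 9, 3, 8, 39, 5, 33.

37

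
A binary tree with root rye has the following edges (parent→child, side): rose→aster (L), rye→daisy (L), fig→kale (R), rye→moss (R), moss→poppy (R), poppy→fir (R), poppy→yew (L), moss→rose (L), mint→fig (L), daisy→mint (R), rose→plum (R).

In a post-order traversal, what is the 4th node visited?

daisy

Post-order visits the left subtree, then the right subtree, then the node.
At rye: go left to daisy.
  At daisy: no left child.
  At daisy: go right to mint.
    At mint: go left to fig.
      At fig: no left child.
      At fig: go right to kale.
        kale is a leaf — visit kale.
      Visit fig.
    At mint: no right child.
    Visit mint.
  Visit daisy.
At rye: go right to moss.
  At moss: go left to rose.
    At rose: go left to aster.
      aster is a leaf — visit aster.
    At rose: go right to plum.
      plum is a leaf — visit plum.
    Visit rose.
  At moss: go right to poppy.
    At poppy: go left to yew.
      yew is a leaf — visit yew.
    At poppy: go right to fir.
      fir is a leaf — visit fir.
    Visit poppy.
  Visit moss.
Visit rye.
Full post-order sequence: kale, fig, mint, daisy, aster, plum, rose, yew, fir, poppy, moss, rye.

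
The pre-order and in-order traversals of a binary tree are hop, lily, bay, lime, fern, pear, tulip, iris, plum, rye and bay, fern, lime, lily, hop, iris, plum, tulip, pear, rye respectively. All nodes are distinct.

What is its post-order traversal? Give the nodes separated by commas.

fern, lime, bay, lily, plum, iris, tulip, rye, pear, hop

The first element of pre-order is the root; it splits in-order into left and right subtrees.
Root hop: left subtree has 4 nodes {bay, fern, lime, lily}, right has 5 {iris, plum, tulip, pear, rye}.
  Root lily: left subtree has 3 nodes {bay, fern, lime}, right has 0 { }.
    Root bay: left subtree has 0 nodes { }, right has 2 {fern, lime}.
      Root lime: left subtree has 1 node {fern}, right has 0 { }.
  Root pear: left subtree has 3 nodes {iris, plum, tulip}, right has 1 {rye}.
    Root tulip: left subtree has 2 nodes {iris, plum}, right has 0 { }.
      Root iris: left subtree has 0 nodes { }, right has 1 {plum}.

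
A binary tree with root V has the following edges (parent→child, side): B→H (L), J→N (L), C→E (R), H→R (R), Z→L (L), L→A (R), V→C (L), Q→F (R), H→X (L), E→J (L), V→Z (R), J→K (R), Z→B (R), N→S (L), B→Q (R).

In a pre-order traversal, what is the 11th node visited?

Pre-order visits the node, then its left subtree, then its right subtree.
Visit V.
At V: go left to C.
  Visit C.
  At C: no left child.
  At C: go right to E.
    Visit E.
    At E: go left to J.
      Visit J.
      At J: go left to N.
        Visit N.
        At N: go left to S.
          S is a leaf — visit S.
        At N: no right child.
      At J: go right to K.
        K is a leaf — visit K.
    At E: no right child.
At V: go right to Z.
  Visit Z.
  At Z: go left to L.
    Visit L.
    At L: no left child.
    At L: go right to A.
      A is a leaf — visit A.
  At Z: go right to B.
    Visit B.
    At B: go left to H.
      Visit H.
      At H: go left to X.
        X is a leaf — visit X.
      At H: go right to R.
        R is a leaf — visit R.
    At B: go right to Q.
      Visit Q.
      At Q: no left child.
      At Q: go right to F.
        F is a leaf — visit F.
Full pre-order sequence: V, C, E, J, N, S, K, Z, L, A, B, H, X, R, Q, F.

B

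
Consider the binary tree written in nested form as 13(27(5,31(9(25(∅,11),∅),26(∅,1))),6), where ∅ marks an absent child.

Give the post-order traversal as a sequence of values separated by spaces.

5 11 25 9 1 26 31 27 6 13

Post-order visits the left subtree, then the right subtree, then the node.
At 13: go left to 27.
  At 27: go left to 5.
    5 is a leaf — visit 5.
  At 27: go right to 31.
    At 31: go left to 9.
      At 9: go left to 25.
        At 25: no left child.
        At 25: go right to 11.
          11 is a leaf — visit 11.
        Visit 25.
      At 9: no right child.
      Visit 9.
    At 31: go right to 26.
      At 26: no left child.
      At 26: go right to 1.
        1 is a leaf — visit 1.
      Visit 26.
    Visit 31.
  Visit 27.
At 13: go right to 6.
  6 is a leaf — visit 6.
Visit 13.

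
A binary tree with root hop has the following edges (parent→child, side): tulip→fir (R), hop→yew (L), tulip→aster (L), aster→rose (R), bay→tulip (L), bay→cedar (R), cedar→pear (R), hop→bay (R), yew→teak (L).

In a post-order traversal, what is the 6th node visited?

tulip

Post-order visits the left subtree, then the right subtree, then the node.
At hop: go left to yew.
  At yew: go left to teak.
    teak is a leaf — visit teak.
  At yew: no right child.
  Visit yew.
At hop: go right to bay.
  At bay: go left to tulip.
    At tulip: go left to aster.
      At aster: no left child.
      At aster: go right to rose.
        rose is a leaf — visit rose.
      Visit aster.
    At tulip: go right to fir.
      fir is a leaf — visit fir.
    Visit tulip.
  At bay: go right to cedar.
    At cedar: no left child.
    At cedar: go right to pear.
      pear is a leaf — visit pear.
    Visit cedar.
  Visit bay.
Visit hop.
Full post-order sequence: teak, yew, rose, aster, fir, tulip, pear, cedar, bay, hop.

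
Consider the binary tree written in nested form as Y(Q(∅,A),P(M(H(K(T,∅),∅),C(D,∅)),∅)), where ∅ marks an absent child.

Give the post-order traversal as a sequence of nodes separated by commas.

Post-order visits the left subtree, then the right subtree, then the node.
At Y: go left to Q.
  At Q: no left child.
  At Q: go right to A.
    A is a leaf — visit A.
  Visit Q.
At Y: go right to P.
  At P: go left to M.
    At M: go left to H.
      At H: go left to K.
        At K: go left to T.
          T is a leaf — visit T.
        At K: no right child.
        Visit K.
      At H: no right child.
      Visit H.
    At M: go right to C.
      At C: go left to D.
        D is a leaf — visit D.
      At C: no right child.
      Visit C.
    Visit M.
  At P: no right child.
  Visit P.
Visit Y.

A, Q, T, K, H, D, C, M, P, Y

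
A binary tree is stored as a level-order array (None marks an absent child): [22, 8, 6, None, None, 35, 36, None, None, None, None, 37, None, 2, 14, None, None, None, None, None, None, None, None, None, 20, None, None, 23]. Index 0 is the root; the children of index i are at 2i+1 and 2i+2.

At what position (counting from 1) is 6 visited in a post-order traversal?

Post-order visits the left subtree, then the right subtree, then the node.
At 22: go left to 8.
  8 is a leaf — visit 8.
At 22: go right to 6.
  At 6: go left to 35.
    At 35: go left to 37.
      At 37: no left child.
      At 37: go right to 20.
        20 is a leaf — visit 20.
      Visit 37.
    At 35: no right child.
    Visit 35.
  At 6: go right to 36.
    At 36: go left to 2.
      At 2: go left to 23.
        23 is a leaf — visit 23.
      At 2: no right child.
      Visit 2.
    At 36: go right to 14.
      14 is a leaf — visit 14.
    Visit 36.
  Visit 6.
Visit 22.
Full post-order sequence: 8, 20, 37, 35, 23, 2, 14, 36, 6, 22.

9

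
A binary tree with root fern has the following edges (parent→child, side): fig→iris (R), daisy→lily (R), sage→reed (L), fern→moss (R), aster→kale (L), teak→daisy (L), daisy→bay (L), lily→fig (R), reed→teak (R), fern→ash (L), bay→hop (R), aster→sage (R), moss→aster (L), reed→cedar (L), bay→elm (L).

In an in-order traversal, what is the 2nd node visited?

fern

In-order visits the left subtree, then the node, then the right subtree.
At fern: go left to ash.
  ash is a leaf — visit ash.
Visit fern.
At fern: go right to moss.
  At moss: go left to aster.
    At aster: go left to kale.
      kale is a leaf — visit kale.
    Visit aster.
    At aster: go right to sage.
      At sage: go left to reed.
        At reed: go left to cedar.
          cedar is a leaf — visit cedar.
        Visit reed.
        At reed: go right to teak.
          At teak: go left to daisy.
            At daisy: go left to bay.
              At bay: go left to elm.
                elm is a leaf — visit elm.
              Visit bay.
              At bay: go right to hop.
                hop is a leaf — visit hop.
            Visit daisy.
            At daisy: go right to lily.
              At lily: no left child.
              Visit lily.
              At lily: go right to fig.
                At fig: no left child.
                Visit fig.
                At fig: go right to iris.
                  iris is a leaf — visit iris.
          Visit teak.
          At teak: no right child.
      Visit sage.
      At sage: no right child.
  Visit moss.
  At moss: no right child.
Full in-order sequence: ash, fern, kale, aster, cedar, reed, elm, bay, hop, daisy, lily, fig, iris, teak, sage, moss.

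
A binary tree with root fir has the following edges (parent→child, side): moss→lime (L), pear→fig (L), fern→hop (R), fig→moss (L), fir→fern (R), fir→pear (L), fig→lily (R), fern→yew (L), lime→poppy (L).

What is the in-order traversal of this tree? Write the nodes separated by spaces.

poppy lime moss fig lily pear fir yew fern hop

In-order visits the left subtree, then the node, then the right subtree.
At fir: go left to pear.
  At pear: go left to fig.
    At fig: go left to moss.
      At moss: go left to lime.
        At lime: go left to poppy.
          poppy is a leaf — visit poppy.
        Visit lime.
        At lime: no right child.
      Visit moss.
      At moss: no right child.
    Visit fig.
    At fig: go right to lily.
      lily is a leaf — visit lily.
  Visit pear.
  At pear: no right child.
Visit fir.
At fir: go right to fern.
  At fern: go left to yew.
    yew is a leaf — visit yew.
  Visit fern.
  At fern: go right to hop.
    hop is a leaf — visit hop.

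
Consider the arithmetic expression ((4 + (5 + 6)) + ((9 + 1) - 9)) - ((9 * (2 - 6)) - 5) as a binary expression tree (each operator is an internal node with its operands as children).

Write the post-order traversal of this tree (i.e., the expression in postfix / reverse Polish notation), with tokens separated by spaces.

4 5 6 + + 9 1 + 9 - + 9 2 6 - * 5 - -

Post-order on an expression tree gives postfix notation: for each operator, emit left operand, right operand, then the operator.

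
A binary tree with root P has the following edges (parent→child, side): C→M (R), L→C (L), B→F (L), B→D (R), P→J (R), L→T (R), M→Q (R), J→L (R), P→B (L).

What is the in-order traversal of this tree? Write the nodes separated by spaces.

F B D P J C M Q L T

In-order visits the left subtree, then the node, then the right subtree.
At P: go left to B.
  At B: go left to F.
    F is a leaf — visit F.
  Visit B.
  At B: go right to D.
    D is a leaf — visit D.
Visit P.
At P: go right to J.
  At J: no left child.
  Visit J.
  At J: go right to L.
    At L: go left to C.
      At C: no left child.
      Visit C.
      At C: go right to M.
        At M: no left child.
        Visit M.
        At M: go right to Q.
          Q is a leaf — visit Q.
    Visit L.
    At L: go right to T.
      T is a leaf — visit T.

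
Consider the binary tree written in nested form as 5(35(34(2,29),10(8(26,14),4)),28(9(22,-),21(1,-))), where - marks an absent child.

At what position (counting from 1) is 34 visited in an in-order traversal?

In-order visits the left subtree, then the node, then the right subtree.
At 5: go left to 35.
  At 35: go left to 34.
    At 34: go left to 2.
      2 is a leaf — visit 2.
    Visit 34.
    At 34: go right to 29.
      29 is a leaf — visit 29.
  Visit 35.
  At 35: go right to 10.
    At 10: go left to 8.
      At 8: go left to 26.
        26 is a leaf — visit 26.
      Visit 8.
      At 8: go right to 14.
        14 is a leaf — visit 14.
    Visit 10.
    At 10: go right to 4.
      4 is a leaf — visit 4.
Visit 5.
At 5: go right to 28.
  At 28: go left to 9.
    At 9: go left to 22.
      22 is a leaf — visit 22.
    Visit 9.
    At 9: no right child.
  Visit 28.
  At 28: go right to 21.
    At 21: go left to 1.
      1 is a leaf — visit 1.
    Visit 21.
    At 21: no right child.
Full in-order sequence: 2, 34, 29, 35, 26, 8, 14, 10, 4, 5, 22, 9, 28, 1, 21.

2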